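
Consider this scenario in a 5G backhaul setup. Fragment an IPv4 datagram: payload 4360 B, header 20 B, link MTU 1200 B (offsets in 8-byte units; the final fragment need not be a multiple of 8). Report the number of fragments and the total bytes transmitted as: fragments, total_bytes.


Max data per non-final fragment = floor((MTU - header)/8)*8 = floor((1200 - 20)/8)*8 = floor(1180/8)*8 = 1176 B
Final fragment needs no 8-byte alignment: it can carry up to MTU - header = 1180 B
Non-final fragments needed = ceil((payload - 1180) / 1176) = ceil(3180/1176) = ceil(2.7041) = 3
Number of fragments = 3 + 1 = 4
Fragment sizes (data): 3 * 1176 B + 832 B (last, 832 <= 1180 OK)
Total bytes sent = payload + n_frags * header = 4360 + 4*20 = 4360 + 80 = 4440 B

4, 4440


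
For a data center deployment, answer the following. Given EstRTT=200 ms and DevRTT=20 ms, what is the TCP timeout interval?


Given: EstRTT = 200 ms, DevRTT = 20 ms
Timeout = EstRTT + 4 * DevRTT
4 * DevRTT = 4 * 20 = 80
Timeout = 200 + 80 = 280 ms

280


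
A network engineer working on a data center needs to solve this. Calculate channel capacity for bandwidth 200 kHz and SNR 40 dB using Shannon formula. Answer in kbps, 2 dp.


Given: B = 200 kHz, SNR = 40 dB
SNR linear = 10^(40/10) = 10000
1 + SNR = 10001
log2(10001) = 13.2878566418
C = 200 * 1000 * 13.2878566418 = 2657571.3284 bps
C = 2657.571328 kbps -> 2657.57 kbps (2 dp)

2657.57


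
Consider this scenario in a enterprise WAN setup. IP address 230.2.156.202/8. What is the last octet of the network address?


Given: IP = 230.2.156.202, prefix = /8
Subnet mask = 255.0.0.0
Last octet of IP: 202
Last octet of mask: 0
Network last octet = 202 AND 0 = 0

0


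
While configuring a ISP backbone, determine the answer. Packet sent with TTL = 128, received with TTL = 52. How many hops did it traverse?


Given: initial TTL = 128, received TTL = 52
Hops = initial TTL - received TTL
Hops = 128 - 52 = 76

76


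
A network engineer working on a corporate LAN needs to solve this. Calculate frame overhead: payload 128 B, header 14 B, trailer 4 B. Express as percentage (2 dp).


Given: payload = 128 B, header = 14 B, trailer = 4 B
Overhead bytes = header + trailer = 14 + 4 = 18
Total frame = payload + overhead = 128 + 18 = 146
Overhead % = 18 / 146 * 100 = 12.3288% -> 12.33% (2 dp)

12.33


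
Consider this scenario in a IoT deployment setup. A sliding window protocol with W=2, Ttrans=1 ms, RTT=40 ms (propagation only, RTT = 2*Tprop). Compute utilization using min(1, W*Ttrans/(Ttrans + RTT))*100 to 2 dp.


Given: W = 2, Ttrans = 1 ms, RTT = 40 ms (= 2 * Tprop, Tprop = 20 ms)
Cycle time = Ttrans + RTT = 1 + 40 = 41 ms (first packet sent until its ACK returns)
W * Ttrans = 2 * 1 = 2 ms of sending per cycle
W * Ttrans / (Ttrans + RTT) = 2 / 41 = 0.048780
U = min(1, 0.048780) = 0.048780
U% = 4.88%

4.88


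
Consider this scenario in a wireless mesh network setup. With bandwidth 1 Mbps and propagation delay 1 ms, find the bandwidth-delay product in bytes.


Given: bandwidth = 1 Mbps, delay = 1 ms
BDP in bits = 1 * 10^6 * 1 / 1000
BDP in bits = 1000
BDP in bytes = 1000 / 8 = 125

125


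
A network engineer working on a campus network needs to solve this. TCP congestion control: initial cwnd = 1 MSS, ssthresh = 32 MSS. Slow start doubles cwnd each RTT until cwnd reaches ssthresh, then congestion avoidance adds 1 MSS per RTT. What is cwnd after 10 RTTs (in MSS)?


RTT 0: cwnd = 1 MSS (initial)
RTT 1: cwnd = 2 MSS (slow start, doubled)
RTT 2: cwnd = 4 MSS (slow start, doubled)
RTT 3: cwnd = 8 MSS (slow start, doubled)
RTT 4: cwnd = 16 MSS (slow start, doubled)
RTT 5: cwnd = 32 MSS (slow start, doubled)
RTT 6: cwnd = 33 MSS (congestion avoidance, +1)
RTT 7: cwnd = 34 MSS (congestion avoidance, +1)
RTT 8: cwnd = 35 MSS (congestion avoidance, +1)
RTT 9: cwnd = 36 MSS (congestion avoidance, +1)
RTT 10: cwnd = 37 MSS (congestion avoidance, +1)

37


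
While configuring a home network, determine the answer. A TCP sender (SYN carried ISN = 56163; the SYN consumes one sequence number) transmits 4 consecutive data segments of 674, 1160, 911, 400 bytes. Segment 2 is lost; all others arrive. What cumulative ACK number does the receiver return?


SYN uses sequence number 56163; first data byte = ISN + 1 = 56164.
Segment 1: SEQ = 56164, len = 674 B, covers [56164, 56837]
Segment 2: SEQ = 56838, len = 1160 B, covers [56838, 57997] [LOST]
Segment 3: SEQ = 57998, len = 911 B, covers [57998, 58908]
Segment 4: SEQ = 58909, len = 400 B, covers [58909, 59308]
In-order data received: bytes [56164, 56837] (segments 1..1).
Segment 2 missing -> gap begins at byte 56838; later segments buffered out of order.
Cumulative ACK = next expected in-order byte = 56164 + 674 = 56838

56838


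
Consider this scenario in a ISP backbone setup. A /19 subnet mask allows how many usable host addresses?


Given: subnet mask /19
Host bits = 32 - 19 = 13
Total addresses = 2^13 = 8192
Usable hosts = 8192 - 2 (network + broadcast) = 8190

8190


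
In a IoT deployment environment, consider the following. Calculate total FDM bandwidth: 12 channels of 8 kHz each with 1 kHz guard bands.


Given: 12 channels, 8 kHz each, guard = 1 kHz
Channel bandwidth = 12 * 8 = 96 kHz
Guard bands = 11 gaps * 1 kHz = 11 kHz
Total = 96 + 11 = 107 kHz

107


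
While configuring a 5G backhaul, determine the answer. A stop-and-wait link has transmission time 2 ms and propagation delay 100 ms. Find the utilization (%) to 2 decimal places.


Given: Ttrans = 2 ms, Tprop = 100 ms
RTT = 2 * Tprop = 2 * 100 = 200 ms
U = Ttrans / (Ttrans + RTT)
U = 2 / (2 + 200)
U = 2 / 202 = 0.009901
U% = 0.99%

0.99


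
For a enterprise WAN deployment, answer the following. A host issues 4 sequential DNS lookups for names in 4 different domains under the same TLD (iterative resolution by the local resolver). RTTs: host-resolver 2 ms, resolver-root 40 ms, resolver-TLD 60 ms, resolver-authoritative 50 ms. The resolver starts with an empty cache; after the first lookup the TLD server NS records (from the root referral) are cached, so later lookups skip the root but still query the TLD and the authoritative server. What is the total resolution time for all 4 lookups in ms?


Lookup 1 (cold cache): local + root + TLD + auth = 2 + 40 + 60 + 50 = 152 ms
Lookups 2..4 (TLD NS cached -> skip root; new domain -> still ask TLD and auth): local + TLD + auth = 2 + 60 + 50 = 112 ms each
Remaining 3 lookups: 3 * 112 = 336 ms
Total = 152 + 336 = 488 ms

488


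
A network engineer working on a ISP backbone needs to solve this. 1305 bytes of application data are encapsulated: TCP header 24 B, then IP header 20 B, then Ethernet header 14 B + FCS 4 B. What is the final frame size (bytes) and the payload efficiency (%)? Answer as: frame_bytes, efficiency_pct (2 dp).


TCP segment = 1305 + 24 = 1329 B
IP packet = 1329 + 20 = 1349 B
Ethernet frame = 1349 + 14 + 4 = 1367 B
Efficiency = app / frame = 1305 / 1367 = 0.954645 = 95.4645% -> 95.46% (2 dp)

1367, 95.46


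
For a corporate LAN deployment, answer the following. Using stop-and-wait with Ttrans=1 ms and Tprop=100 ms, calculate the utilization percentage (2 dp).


Given: Ttrans = 1 ms, Tprop = 100 ms
RTT = 2 * Tprop = 2 * 100 = 200 ms
U = Ttrans / (Ttrans + RTT)
U = 1 / (1 + 200)
U = 1 / 201 = 0.004975
U% = 0.50%

0.50


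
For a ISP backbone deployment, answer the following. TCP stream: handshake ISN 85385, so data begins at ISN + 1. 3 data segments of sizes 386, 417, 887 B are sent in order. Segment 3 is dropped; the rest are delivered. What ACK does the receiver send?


SYN uses sequence number 85385; first data byte = ISN + 1 = 85386.
Segment 1: SEQ = 85386, len = 386 B, covers [85386, 85771]
Segment 2: SEQ = 85772, len = 417 B, covers [85772, 86188]
Segment 3: SEQ = 86189, len = 887 B, covers [86189, 87075] [LOST]
In-order data received: bytes [85386, 86188] (segments 1..2).
Segment 3 missing -> gap begins at byte 86189.
Cumulative ACK = next expected in-order byte = 85386 + 386 + 417 = 86189

86189


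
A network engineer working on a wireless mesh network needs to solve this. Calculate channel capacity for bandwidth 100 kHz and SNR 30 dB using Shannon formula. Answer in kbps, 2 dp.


Given: B = 100 kHz, SNR = 30 dB
SNR linear = 10^(30/10) = 1000
1 + SNR = 1001
log2(1001) = 9.9672262588
C = 100 * 1000 * 9.9672262588 = 996722.6259 bps
C = 996.722626 kbps -> 996.72 kbps (2 dp)

996.72


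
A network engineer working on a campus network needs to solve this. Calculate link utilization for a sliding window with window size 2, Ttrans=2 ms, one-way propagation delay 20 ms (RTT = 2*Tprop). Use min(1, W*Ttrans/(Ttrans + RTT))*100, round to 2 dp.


Given: W = 2, Ttrans = 2 ms, RTT = 40 ms (= 2 * Tprop, Tprop = 20 ms)
Cycle time = Ttrans + RTT = 2 + 40 = 42 ms (first packet sent until its ACK returns)
W * Ttrans = 2 * 2 = 4 ms of sending per cycle
W * Ttrans / (Ttrans + RTT) = 4 / 42 = 0.095238
U = min(1, 0.095238) = 0.095238
U% = 9.52%

9.52


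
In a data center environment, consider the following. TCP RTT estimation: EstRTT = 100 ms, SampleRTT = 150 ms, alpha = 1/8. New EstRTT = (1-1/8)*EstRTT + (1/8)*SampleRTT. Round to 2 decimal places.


Given: EstRTT = 100 ms, SampleRTT = 150 ms, alpha = 1/8
New EstRTT = (1 - alpha) * EstRTT + alpha * SampleRTT
(7/8) * 100 = 87.5
(1/8) * 150 = 18.75
New EstRTT = 87.5 + 18.75 = 106.25 ms -> 106.25 ms (2 dp)

106.25


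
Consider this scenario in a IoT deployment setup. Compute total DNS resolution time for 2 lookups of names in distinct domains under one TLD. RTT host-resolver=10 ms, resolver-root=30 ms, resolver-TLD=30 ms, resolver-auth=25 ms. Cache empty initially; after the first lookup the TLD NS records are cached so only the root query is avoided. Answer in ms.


Lookup 1 (cold cache): local + root + TLD + auth = 10 + 30 + 30 + 25 = 95 ms
Lookups 2..2 (TLD NS cached -> skip root; new domain -> still ask TLD and auth): local + TLD + auth = 10 + 30 + 25 = 65 ms each
Remaining 1 lookups: 1 * 65 = 65 ms
Total = 95 + 65 = 160 ms

160


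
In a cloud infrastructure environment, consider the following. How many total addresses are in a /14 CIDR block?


Given: CIDR prefix /14
Host bits = 32 - 14 = 18
Total addresses = 2^18 = 262144

262144


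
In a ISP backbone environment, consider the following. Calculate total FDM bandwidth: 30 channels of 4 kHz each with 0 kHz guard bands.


Given: 30 channels, 4 kHz each, guard = 0 kHz
Channel bandwidth = 30 * 4 = 120 kHz
Guard bands = 29 gaps * 0 kHz = 0 kHz
Total = 120 + 0 = 120 kHz

120


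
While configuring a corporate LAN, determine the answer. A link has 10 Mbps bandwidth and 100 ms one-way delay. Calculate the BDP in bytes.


Given: bandwidth = 10 Mbps, delay = 100 ms
BDP in bits = 10 * 10^6 * 100 / 1000
BDP in bits = 1000000
BDP in bytes = 1000000 / 8 = 125000

125000


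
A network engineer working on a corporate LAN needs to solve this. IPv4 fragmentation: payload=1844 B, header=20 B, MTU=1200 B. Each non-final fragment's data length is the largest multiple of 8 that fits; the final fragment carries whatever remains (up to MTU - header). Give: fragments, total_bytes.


Max data per non-final fragment = floor((MTU - header)/8)*8 = floor((1200 - 20)/8)*8 = floor(1180/8)*8 = 1176 B
Final fragment needs no 8-byte alignment: it can carry up to MTU - header = 1180 B
Non-final fragments needed = ceil((payload - 1180) / 1176) = ceil(664/1176) = ceil(0.5646) = 1
Number of fragments = 1 + 1 = 2
Fragment sizes (data): 1 * 1176 B + 668 B (last, 668 <= 1180 OK)
Total bytes sent = payload + n_frags * header = 1844 + 2*20 = 1844 + 40 = 1884 B

2, 1884


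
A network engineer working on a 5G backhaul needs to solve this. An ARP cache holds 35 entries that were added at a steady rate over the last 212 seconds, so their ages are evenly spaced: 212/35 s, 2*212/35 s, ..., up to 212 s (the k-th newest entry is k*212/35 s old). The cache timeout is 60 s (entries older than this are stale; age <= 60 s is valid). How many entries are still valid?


Ages are k * 212/35 s for k = 1..35 (spacing = 6.0571 s).
Entry k is valid iff k * 212/35 <= 60 iff k <= 35 * 60 / 212 = 9.9057
n_valid = floor(9.9057) = 9
(n_stale = 35 - 9 = 26)

9


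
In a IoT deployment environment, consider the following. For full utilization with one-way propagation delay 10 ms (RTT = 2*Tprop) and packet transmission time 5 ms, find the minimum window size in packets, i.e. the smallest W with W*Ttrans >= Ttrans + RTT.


Given: Ttrans = 5 ms, RTT = 20 ms (= 2 * Tprop, Tprop = 10 ms)
Time until first ACK returns = Ttrans + RTT = 5 + 20 = 25 ms
Need W * Ttrans >= Ttrans + RTT  ->  W >= (Ttrans + RTT) / Ttrans
(Ttrans + RTT) / Ttrans = 25 / 5 = 5
W_min = ceil(5) = 5

5


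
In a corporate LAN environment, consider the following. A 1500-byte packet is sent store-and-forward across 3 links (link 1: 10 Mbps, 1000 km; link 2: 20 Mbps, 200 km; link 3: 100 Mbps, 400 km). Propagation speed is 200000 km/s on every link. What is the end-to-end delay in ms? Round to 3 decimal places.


Packet = 1500 bytes = 12000 bits. Store-and-forward: sum (t_trans + t_prop) per link.
Link 1: t_trans = 12000/(10*10^6) s = 1.2000 ms; t_prop = 1000/200000 s = 5.0000 ms; subtotal = 6.2000 ms
Link 2: t_trans = 12000/(20*10^6) s = 0.6000 ms; t_prop = 200/200000 s = 1.0000 ms; subtotal = 1.6000 ms
Link 3: t_trans = 12000/(100*10^6) s = 0.1200 ms; t_prop = 400/200000 s = 2.0000 ms; subtotal = 2.1200 ms
End-to-end = 6.2000 + 1.6000 + 2.1200 = 9.9200 ms -> 9.920 ms (3 dp)

9.920


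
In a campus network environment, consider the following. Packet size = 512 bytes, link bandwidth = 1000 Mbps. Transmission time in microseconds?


Given: packet = 512 bytes, bandwidth = 1000 Mbps
Packet in bits = 512 * 8 = 4096 bits
Bandwidth = 1000 * 10^6 = 1000000000 bps
Time = 4096 / 1000000000 seconds
Time in us = 4096 * 10^6 / 1000000000 = 4.096

4.096


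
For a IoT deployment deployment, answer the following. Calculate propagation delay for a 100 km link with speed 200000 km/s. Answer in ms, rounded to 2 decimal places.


Given: distance = 100 km, speed = 200000 km/s
Delay = distance / speed = 100 / 200000 seconds
Delay in ms = 100 * 1000 / 200000
Delay = 0.5000 ms
Rounded to 2 dp = 0.50 ms

0.50


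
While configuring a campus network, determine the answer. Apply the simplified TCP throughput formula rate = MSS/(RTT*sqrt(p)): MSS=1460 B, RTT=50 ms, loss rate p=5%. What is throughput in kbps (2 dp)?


Given: MSS = 1460 bytes, RTT = 50 ms, loss = 5%
RTT in seconds = 50 / 1000 = 0.05
Loss rate = 5% = 0.05
sqrt(loss) = sqrt(0.05) = 0.223606797750
Throughput (bytes/s) = 1460 / (0.05 * 0.223606797750) = 130586.3699
Throughput (kbps) = 130586.3699 * 8 / 1000 = 1044.690959 -> 1044.69 kbps (2 dp)

1044.69


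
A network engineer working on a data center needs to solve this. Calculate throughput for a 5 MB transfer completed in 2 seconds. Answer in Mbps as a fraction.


Given: file = 5 MB, time = 2 s
File in Mb = 5 * 8 = 40 Mb
Throughput = 40 / 2 Mbps
Throughput = 20 Mbps

20


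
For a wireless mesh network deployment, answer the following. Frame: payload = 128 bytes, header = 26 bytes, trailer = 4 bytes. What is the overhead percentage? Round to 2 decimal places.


Given: payload = 128 B, header = 26 B, trailer = 4 B
Overhead bytes = header + trailer = 26 + 4 = 30
Total frame = payload + overhead = 128 + 30 = 158
Overhead % = 30 / 158 * 100 = 18.9873% -> 18.99% (2 dp)

18.99


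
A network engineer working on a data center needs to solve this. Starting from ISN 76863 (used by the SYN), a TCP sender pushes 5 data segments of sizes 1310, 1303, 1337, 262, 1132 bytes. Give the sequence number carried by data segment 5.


The SYN occupies sequence number ISN = 76863, so the first data byte is ISN + 1 = 76864.
SEQ of data segment i = (ISN + 1) + sum of payload sizes of segments 1..i-1.
Segment 1: SEQ = 76864, payload = 1310 bytes
Segment 2: SEQ = 78174, payload = 1303 bytes
Segment 3: SEQ = 79477, payload = 1337 bytes
Segment 4: SEQ = 80814, payload = 262 bytes
Segment 5: SEQ = 81076, payload = 1132 bytes
SEQ of segment 5 = 76864 + 1310 + 1303 + 1337 + 262 = 81076

81076


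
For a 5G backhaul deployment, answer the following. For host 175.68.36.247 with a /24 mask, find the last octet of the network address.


Given: IP = 175.68.36.247, prefix = /24
Subnet mask = 255.255.255.0
Last octet of IP: 247
Last octet of mask: 0
Network last octet = 247 AND 0 = 0

0


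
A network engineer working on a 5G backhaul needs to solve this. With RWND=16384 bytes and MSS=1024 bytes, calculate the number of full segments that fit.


Given: RWND = 16384 bytes, MSS = 1024 bytes
Full segments = floor(RWND / MSS)
Full segments = floor(16384 / 1024)
Full segments = floor(16.0) = 16

16


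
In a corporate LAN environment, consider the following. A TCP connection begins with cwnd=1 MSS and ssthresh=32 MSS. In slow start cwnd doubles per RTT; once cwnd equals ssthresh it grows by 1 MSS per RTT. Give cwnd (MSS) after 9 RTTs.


RTT 0: cwnd = 1 MSS (initial)
RTT 1: cwnd = 2 MSS (slow start, doubled)
RTT 2: cwnd = 4 MSS (slow start, doubled)
RTT 3: cwnd = 8 MSS (slow start, doubled)
RTT 4: cwnd = 16 MSS (slow start, doubled)
RTT 5: cwnd = 32 MSS (slow start, doubled)
RTT 6: cwnd = 33 MSS (congestion avoidance, +1)
RTT 7: cwnd = 34 MSS (congestion avoidance, +1)
RTT 8: cwnd = 35 MSS (congestion avoidance, +1)
RTT 9: cwnd = 36 MSS (congestion avoidance, +1)

36


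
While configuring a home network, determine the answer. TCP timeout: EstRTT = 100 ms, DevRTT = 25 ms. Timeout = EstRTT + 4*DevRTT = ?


Given: EstRTT = 100 ms, DevRTT = 25 ms
Timeout = EstRTT + 4 * DevRTT
4 * DevRTT = 4 * 25 = 100
Timeout = 100 + 100 = 200 ms

200


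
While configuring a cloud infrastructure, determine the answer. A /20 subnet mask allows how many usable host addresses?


Given: subnet mask /20
Host bits = 32 - 20 = 12
Total addresses = 2^12 = 4096
Usable hosts = 4096 - 2 (network + broadcast) = 4094

4094


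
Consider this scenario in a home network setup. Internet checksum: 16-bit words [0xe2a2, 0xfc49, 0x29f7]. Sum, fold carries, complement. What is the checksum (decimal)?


Given words: [0xe2a2, 0xfc49, 0x29f7]
Step 1: Sum all words
Raw sum = 58018 + 64585 + 10743 = 133346
Step 2: Fold carry: (2274 + 2) = 2276
One's complement = ~2276 & 0xFFFF = 63259

63259


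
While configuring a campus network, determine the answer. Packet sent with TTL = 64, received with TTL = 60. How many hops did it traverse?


Given: initial TTL = 64, received TTL = 60
Hops = initial TTL - received TTL
Hops = 64 - 60 = 4

4


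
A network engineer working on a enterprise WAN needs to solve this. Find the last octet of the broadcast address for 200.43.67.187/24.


Given: IP = 200.43.67.187, prefix = /24
Host bits = 32 - 24 = 8
Network last octet = 187 AND mask = 0
Host part size = 2^8 - 1 = 255
Broadcast last octet = 0 OR 255 = 255

255


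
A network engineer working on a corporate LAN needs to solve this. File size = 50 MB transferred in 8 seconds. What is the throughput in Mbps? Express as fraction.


Given: file = 50 MB, time = 8 s
File in Mb = 50 * 8 = 400 Mb
Throughput = 400 / 8 Mbps
Throughput = 50 Mbps

50


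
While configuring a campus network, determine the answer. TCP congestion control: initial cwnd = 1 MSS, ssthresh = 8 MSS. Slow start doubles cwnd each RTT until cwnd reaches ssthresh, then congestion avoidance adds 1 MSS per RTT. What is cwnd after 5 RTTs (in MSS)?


RTT 0: cwnd = 1 MSS (initial)
RTT 1: cwnd = 2 MSS (slow start, doubled)
RTT 2: cwnd = 4 MSS (slow start, doubled)
RTT 3: cwnd = 8 MSS (slow start, doubled)
RTT 4: cwnd = 9 MSS (congestion avoidance, +1)
RTT 5: cwnd = 10 MSS (congestion avoidance, +1)

10


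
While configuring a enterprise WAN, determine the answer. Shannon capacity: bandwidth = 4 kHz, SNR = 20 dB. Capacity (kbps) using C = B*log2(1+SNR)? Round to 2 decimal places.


Given: B = 4 kHz, SNR = 20 dB
SNR linear = 10^(20/10) = 100
1 + SNR = 101
log2(101) = 6.6582114828
C = 4 * 1000 * 6.6582114828 = 26632.8459 bps
C = 26.632846 kbps -> 26.63 kbps (2 dp)

26.63


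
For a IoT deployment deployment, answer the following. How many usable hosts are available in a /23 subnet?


Given: subnet mask /23
Host bits = 32 - 23 = 9
Total addresses = 2^9 = 512
Usable hosts = 512 - 2 (network + broadcast) = 510

510


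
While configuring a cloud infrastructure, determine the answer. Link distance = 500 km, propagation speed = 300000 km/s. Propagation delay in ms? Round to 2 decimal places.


Given: distance = 500 km, speed = 300000 km/s
Delay = distance / speed = 500 / 300000 seconds
Delay in ms = 500 * 1000 / 300000
Delay = 1.6667 ms
Rounded to 2 dp = 1.67 ms

1.67


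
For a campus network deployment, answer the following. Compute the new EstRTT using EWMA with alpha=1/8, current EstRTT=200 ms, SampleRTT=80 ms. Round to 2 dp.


Given: EstRTT = 200 ms, SampleRTT = 80 ms, alpha = 1/8
New EstRTT = (1 - alpha) * EstRTT + alpha * SampleRTT
(7/8) * 200 = 175
(1/8) * 80 = 10
New EstRTT = 175 + 10 = 185 ms -> 185.00 ms (2 dp)

185.00


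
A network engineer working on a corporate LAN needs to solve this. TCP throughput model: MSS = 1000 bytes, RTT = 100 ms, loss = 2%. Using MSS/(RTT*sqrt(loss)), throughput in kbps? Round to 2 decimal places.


Given: MSS = 1000 bytes, RTT = 100 ms, loss = 2%
RTT in seconds = 100 / 1000 = 0.1
Loss rate = 2% = 0.02
sqrt(loss) = sqrt(0.02) = 0.141421356237
Throughput (bytes/s) = 1000 / (0.1 * 0.141421356237) = 70710.6781
Throughput (kbps) = 70710.6781 * 8 / 1000 = 565.685425 -> 565.69 kbps (2 dp)

565.69


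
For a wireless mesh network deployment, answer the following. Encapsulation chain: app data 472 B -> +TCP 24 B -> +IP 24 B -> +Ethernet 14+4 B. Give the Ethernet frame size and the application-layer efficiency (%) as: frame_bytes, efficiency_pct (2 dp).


TCP segment = 472 + 24 = 496 B
IP packet = 496 + 24 = 520 B
Ethernet frame = 520 + 14 + 4 = 538 B
Efficiency = app / frame = 472 / 538 = 0.877323 = 87.7323% -> 87.73% (2 dp)

538, 87.73


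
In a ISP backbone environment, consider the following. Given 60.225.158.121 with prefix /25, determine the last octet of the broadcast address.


Given: IP = 60.225.158.121, prefix = /25
Host bits = 32 - 25 = 7
Network last octet = 121 AND mask = 0
Host part size = 2^7 - 1 = 127
Broadcast last octet = 0 OR 127 = 127

127


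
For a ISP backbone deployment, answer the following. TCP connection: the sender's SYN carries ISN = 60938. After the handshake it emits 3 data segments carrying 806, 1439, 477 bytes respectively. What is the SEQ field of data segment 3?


The SYN occupies sequence number ISN = 60938, so the first data byte is ISN + 1 = 60939.
SEQ of data segment i = (ISN + 1) + sum of payload sizes of segments 1..i-1.
Segment 1: SEQ = 60939, payload = 806 bytes
Segment 2: SEQ = 61745, payload = 1439 bytes
Segment 3: SEQ = 63184, payload = 477 bytes
SEQ of segment 3 = 60939 + 806 + 1439 = 63184

63184


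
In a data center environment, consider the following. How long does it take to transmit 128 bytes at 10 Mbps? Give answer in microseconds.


Given: packet = 128 bytes, bandwidth = 10 Mbps
Packet in bits = 128 * 8 = 1024 bits
Bandwidth = 10 * 10^6 = 10000000 bps
Time = 1024 / 10000000 seconds
Time in us = 1024 * 10^6 / 10000000 = 102.4

102.4


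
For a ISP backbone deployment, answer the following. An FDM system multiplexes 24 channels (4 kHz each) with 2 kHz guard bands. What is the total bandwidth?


Given: 24 channels, 4 kHz each, guard = 2 kHz
Channel bandwidth = 24 * 4 = 96 kHz
Guard bands = 23 gaps * 2 kHz = 46 kHz
Total = 96 + 46 = 142 kHz

142


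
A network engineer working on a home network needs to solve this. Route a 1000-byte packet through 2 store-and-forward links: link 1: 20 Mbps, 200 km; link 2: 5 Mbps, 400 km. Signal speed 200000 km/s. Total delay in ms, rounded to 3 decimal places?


Packet = 1000 bytes = 8000 bits. Store-and-forward: sum (t_trans + t_prop) per link.
Link 1: t_trans = 8000/(20*10^6) s = 0.4000 ms; t_prop = 200/200000 s = 1.0000 ms; subtotal = 1.4000 ms
Link 2: t_trans = 8000/(5*10^6) s = 1.6000 ms; t_prop = 400/200000 s = 2.0000 ms; subtotal = 3.6000 ms
End-to-end = 1.4000 + 3.6000 = 5.0000 ms -> 5.000 ms (3 dp)

5.000


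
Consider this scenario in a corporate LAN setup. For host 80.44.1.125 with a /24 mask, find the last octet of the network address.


Given: IP = 80.44.1.125, prefix = /24
Subnet mask = 255.255.255.0
Last octet of IP: 125
Last octet of mask: 0
Network last octet = 125 AND 0 = 0

0


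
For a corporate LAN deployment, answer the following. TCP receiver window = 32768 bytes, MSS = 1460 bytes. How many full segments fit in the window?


Given: RWND = 32768 bytes, MSS = 1460 bytes
Full segments = floor(RWND / MSS)
Full segments = floor(32768 / 1460)
Full segments = floor(22.4438) = 22

22


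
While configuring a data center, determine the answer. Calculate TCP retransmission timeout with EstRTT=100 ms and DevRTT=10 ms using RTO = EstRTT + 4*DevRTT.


Given: EstRTT = 100 ms, DevRTT = 10 ms
Timeout = EstRTT + 4 * DevRTT
4 * DevRTT = 4 * 10 = 40
Timeout = 100 + 40 = 140 ms

140


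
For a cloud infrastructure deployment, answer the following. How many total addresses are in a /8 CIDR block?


Given: CIDR prefix /8
Host bits = 32 - 8 = 24
Total addresses = 2^24 = 16777216

16777216


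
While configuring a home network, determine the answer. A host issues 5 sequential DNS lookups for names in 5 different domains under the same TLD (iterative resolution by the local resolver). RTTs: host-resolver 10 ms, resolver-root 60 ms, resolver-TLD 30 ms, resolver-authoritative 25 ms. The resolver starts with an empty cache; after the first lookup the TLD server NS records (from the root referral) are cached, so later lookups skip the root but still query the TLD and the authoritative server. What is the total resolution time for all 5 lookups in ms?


Lookup 1 (cold cache): local + root + TLD + auth = 10 + 60 + 30 + 25 = 125 ms
Lookups 2..5 (TLD NS cached -> skip root; new domain -> still ask TLD and auth): local + TLD + auth = 10 + 30 + 25 = 65 ms each
Remaining 4 lookups: 4 * 65 = 260 ms
Total = 125 + 260 = 385 ms

385


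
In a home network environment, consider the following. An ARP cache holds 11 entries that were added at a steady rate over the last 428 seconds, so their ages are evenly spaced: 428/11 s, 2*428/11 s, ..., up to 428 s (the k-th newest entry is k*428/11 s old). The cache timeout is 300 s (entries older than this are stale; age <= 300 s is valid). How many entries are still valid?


Ages are k * 428/11 s for k = 1..11 (spacing = 38.9091 s).
Entry k is valid iff k * 428/11 <= 300 iff k <= 11 * 300 / 428 = 7.7103
n_valid = floor(7.7103) = 7
(n_stale = 11 - 7 = 4)

7


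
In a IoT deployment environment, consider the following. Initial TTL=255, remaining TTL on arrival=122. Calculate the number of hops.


Given: initial TTL = 255, received TTL = 122
Hops = initial TTL - received TTL
Hops = 255 - 122 = 133

133


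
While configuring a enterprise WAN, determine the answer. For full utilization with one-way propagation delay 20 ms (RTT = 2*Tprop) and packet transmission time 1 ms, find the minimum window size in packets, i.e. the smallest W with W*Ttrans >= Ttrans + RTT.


Given: Ttrans = 1 ms, RTT = 40 ms (= 2 * Tprop, Tprop = 20 ms)
Time until first ACK returns = Ttrans + RTT = 1 + 40 = 41 ms
Need W * Ttrans >= Ttrans + RTT  ->  W >= (Ttrans + RTT) / Ttrans
(Ttrans + RTT) / Ttrans = 41 / 1 = 41
W_min = ceil(41) = 41

41


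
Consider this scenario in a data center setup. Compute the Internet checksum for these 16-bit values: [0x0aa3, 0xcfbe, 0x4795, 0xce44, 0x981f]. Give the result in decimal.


Given words: [0x0aa3, 0xcfbe, 0x4795, 0xce44, 0x981f]
Step 1: Sum all words
Raw sum = 2723 + 53182 + 18325 + 52804 + 38943 = 165977
Step 2: Fold carry: (34905 + 2) = 34907
One's complement = ~34907 & 0xFFFF = 30628

30628


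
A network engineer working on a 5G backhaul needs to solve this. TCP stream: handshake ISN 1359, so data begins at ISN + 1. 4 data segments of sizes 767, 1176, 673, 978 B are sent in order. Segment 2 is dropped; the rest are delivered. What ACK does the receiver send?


SYN uses sequence number 1359; first data byte = ISN + 1 = 1360.
Segment 1: SEQ = 1360, len = 767 B, covers [1360, 2126]
Segment 2: SEQ = 2127, len = 1176 B, covers [2127, 3302] [LOST]
Segment 3: SEQ = 3303, len = 673 B, covers [3303, 3975]
Segment 4: SEQ = 3976, len = 978 B, covers [3976, 4953]
In-order data received: bytes [1360, 2126] (segments 1..1).
Segment 2 missing -> gap begins at byte 2127; later segments buffered out of order.
Cumulative ACK = next expected in-order byte = 1360 + 767 = 2127

2127


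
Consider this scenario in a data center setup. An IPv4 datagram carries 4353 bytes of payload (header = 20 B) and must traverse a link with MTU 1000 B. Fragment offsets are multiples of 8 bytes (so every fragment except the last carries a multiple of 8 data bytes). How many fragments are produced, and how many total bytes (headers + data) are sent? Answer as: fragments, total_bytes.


Max data per non-final fragment = floor((MTU - header)/8)*8 = floor((1000 - 20)/8)*8 = floor(980/8)*8 = 976 B
Final fragment needs no 8-byte alignment: it can carry up to MTU - header = 980 B
Non-final fragments needed = ceil((payload - 980) / 976) = ceil(3373/976) = ceil(3.4559) = 4
Number of fragments = 4 + 1 = 5
Fragment sizes (data): 4 * 976 B + 449 B (last, 449 <= 980 OK)
Total bytes sent = payload + n_frags * header = 4353 + 5*20 = 4353 + 100 = 4453 B

5, 4453


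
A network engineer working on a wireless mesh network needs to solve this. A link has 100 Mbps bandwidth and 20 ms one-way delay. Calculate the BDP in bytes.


Given: bandwidth = 100 Mbps, delay = 20 ms
BDP in bits = 100 * 10^6 * 20 / 1000
BDP in bits = 2000000
BDP in bytes = 2000000 / 8 = 250000

250000


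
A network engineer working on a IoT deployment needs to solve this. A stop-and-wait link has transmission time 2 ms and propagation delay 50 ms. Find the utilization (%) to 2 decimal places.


Given: Ttrans = 2 ms, Tprop = 50 ms
RTT = 2 * Tprop = 2 * 50 = 100 ms
U = Ttrans / (Ttrans + RTT)
U = 2 / (2 + 100)
U = 2 / 102 = 0.019608
U% = 1.96%

1.96


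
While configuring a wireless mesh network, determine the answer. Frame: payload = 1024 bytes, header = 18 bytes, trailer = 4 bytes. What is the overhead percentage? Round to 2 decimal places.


Given: payload = 1024 B, header = 18 B, trailer = 4 B
Overhead bytes = header + trailer = 18 + 4 = 22
Total frame = payload + overhead = 1024 + 22 = 1046
Overhead % = 22 / 1046 * 100 = 2.1033% -> 2.10% (2 dp)

2.10


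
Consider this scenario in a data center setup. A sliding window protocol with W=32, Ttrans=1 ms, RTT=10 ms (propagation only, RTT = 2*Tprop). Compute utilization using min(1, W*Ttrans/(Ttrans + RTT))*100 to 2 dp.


Given: W = 32, Ttrans = 1 ms, RTT = 10 ms (= 2 * Tprop, Tprop = 5 ms)
Cycle time = Ttrans + RTT = 1 + 10 = 11 ms (first packet sent until its ACK returns)
W * Ttrans = 32 * 1 = 32 ms of sending per cycle
W * Ttrans / (Ttrans + RTT) = 32 / 11 = 2.909091
U = min(1, 2.909091) = 1.000000
U% = 100.00%

100.00


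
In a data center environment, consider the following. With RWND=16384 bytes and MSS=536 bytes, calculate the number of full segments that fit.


Given: RWND = 16384 bytes, MSS = 536 bytes
Full segments = floor(RWND / MSS)
Full segments = floor(16384 / 536)
Full segments = floor(30.5672) = 30

30


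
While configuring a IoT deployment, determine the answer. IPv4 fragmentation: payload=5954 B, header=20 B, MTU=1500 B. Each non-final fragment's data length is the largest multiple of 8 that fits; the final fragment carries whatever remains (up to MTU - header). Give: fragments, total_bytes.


Max data per non-final fragment = floor((MTU - header)/8)*8 = floor((1500 - 20)/8)*8 = floor(1480/8)*8 = 1480 B
Final fragment needs no 8-byte alignment: it can carry up to MTU - header = 1480 B
Non-final fragments needed = ceil((payload - 1480) / 1480) = ceil(4474/1480) = ceil(3.0230) = 4
Number of fragments = 4 + 1 = 5
Fragment sizes (data): 4 * 1480 B + 34 B (last, 34 <= 1480 OK)
Total bytes sent = payload + n_frags * header = 5954 + 5*20 = 5954 + 100 = 6054 B

5, 6054


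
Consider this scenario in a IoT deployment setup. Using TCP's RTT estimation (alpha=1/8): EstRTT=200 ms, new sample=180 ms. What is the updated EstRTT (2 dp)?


Given: EstRTT = 200 ms, SampleRTT = 180 ms, alpha = 1/8
New EstRTT = (1 - alpha) * EstRTT + alpha * SampleRTT
(7/8) * 200 = 175
(1/8) * 180 = 22.5
New EstRTT = 175 + 22.5 = 197.5 ms -> 197.50 ms (2 dp)

197.50


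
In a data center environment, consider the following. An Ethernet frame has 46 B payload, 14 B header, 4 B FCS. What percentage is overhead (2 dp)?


Given: payload = 46 B, header = 14 B, trailer = 4 B
Overhead bytes = header + trailer = 14 + 4 = 18
Total frame = payload + overhead = 46 + 18 = 64
Overhead % = 18 / 64 * 100 = 28.1250% -> 28.13% (2 dp)

28.13


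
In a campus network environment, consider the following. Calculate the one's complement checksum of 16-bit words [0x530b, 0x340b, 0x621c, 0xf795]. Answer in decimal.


Given words: [0x530b, 0x340b, 0x621c, 0xf795]
Step 1: Sum all words
Raw sum = 21259 + 13323 + 25116 + 63381 = 123079
Step 2: Fold carry: (57543 + 1) = 57544
One's complement = ~57544 & 0xFFFF = 7991

7991


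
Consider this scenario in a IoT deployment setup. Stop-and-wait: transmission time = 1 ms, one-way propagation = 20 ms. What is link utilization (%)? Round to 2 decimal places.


Given: Ttrans = 1 ms, Tprop = 20 ms
RTT = 2 * Tprop = 2 * 20 = 40 ms
U = Ttrans / (Ttrans + RTT)
U = 1 / (1 + 40)
U = 1 / 41 = 0.02439
U% = 2.44%

2.44


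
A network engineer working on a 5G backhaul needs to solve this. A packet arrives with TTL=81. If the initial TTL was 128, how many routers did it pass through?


Given: initial TTL = 128, received TTL = 81
Hops = initial TTL - received TTL
Hops = 128 - 81 = 47

47


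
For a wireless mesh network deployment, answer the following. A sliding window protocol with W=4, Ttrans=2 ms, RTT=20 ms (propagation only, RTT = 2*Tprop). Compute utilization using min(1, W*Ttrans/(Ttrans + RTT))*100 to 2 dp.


Given: W = 4, Ttrans = 2 ms, RTT = 20 ms (= 2 * Tprop, Tprop = 10 ms)
Cycle time = Ttrans + RTT = 2 + 20 = 22 ms (first packet sent until its ACK returns)
W * Ttrans = 4 * 2 = 8 ms of sending per cycle
W * Ttrans / (Ttrans + RTT) = 8 / 22 = 0.363636
U = min(1, 0.363636) = 0.363636
U% = 36.36%

36.36


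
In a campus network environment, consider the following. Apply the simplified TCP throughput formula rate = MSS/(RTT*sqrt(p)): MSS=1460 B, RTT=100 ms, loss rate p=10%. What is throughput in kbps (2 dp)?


Given: MSS = 1460 bytes, RTT = 100 ms, loss = 10%
RTT in seconds = 100 / 1000 = 0.1
Loss rate = 10% = 0.1
sqrt(loss) = sqrt(0.1) = 0.316227766017
Throughput (bytes/s) = 1460 / (0.1 * 0.316227766017) = 46169.2538
Throughput (kbps) = 46169.2538 * 8 / 1000 = 369.354031 -> 369.35 kbps (2 dp)

369.35


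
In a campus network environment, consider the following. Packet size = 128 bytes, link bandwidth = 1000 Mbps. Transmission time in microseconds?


Given: packet = 128 bytes, bandwidth = 1000 Mbps
Packet in bits = 128 * 8 = 1024 bits
Bandwidth = 1000 * 10^6 = 1000000000 bps
Time = 1024 / 1000000000 seconds
Time in us = 1024 * 10^6 / 1000000000 = 1.024

1.024


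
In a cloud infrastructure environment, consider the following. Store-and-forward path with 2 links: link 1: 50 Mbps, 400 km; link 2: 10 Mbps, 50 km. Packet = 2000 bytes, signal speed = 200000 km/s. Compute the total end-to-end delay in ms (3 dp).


Packet = 2000 bytes = 16000 bits. Store-and-forward: sum (t_trans + t_prop) per link.
Link 1: t_trans = 16000/(50*10^6) s = 0.3200 ms; t_prop = 400/200000 s = 2.0000 ms; subtotal = 2.3200 ms
Link 2: t_trans = 16000/(10*10^6) s = 1.6000 ms; t_prop = 50/200000 s = 0.2500 ms; subtotal = 1.8500 ms
End-to-end = 2.3200 + 1.8500 = 4.1700 ms -> 4.170 ms (3 dp)

4.170


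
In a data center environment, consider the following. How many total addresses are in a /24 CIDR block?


Given: CIDR prefix /24
Host bits = 32 - 24 = 8
Total addresses = 2^8 = 256

256


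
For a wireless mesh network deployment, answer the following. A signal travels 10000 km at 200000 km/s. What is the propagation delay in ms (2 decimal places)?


Given: distance = 10000 km, speed = 200000 km/s
Delay = distance / speed = 10000 / 200000 seconds
Delay in ms = 10000 * 1000 / 200000
Delay = 50.0000 ms
Rounded to 2 dp = 50.00 ms

50.00


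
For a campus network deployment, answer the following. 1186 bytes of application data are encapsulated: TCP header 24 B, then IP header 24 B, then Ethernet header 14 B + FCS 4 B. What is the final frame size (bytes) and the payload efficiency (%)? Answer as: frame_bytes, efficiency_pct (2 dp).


TCP segment = 1186 + 24 = 1210 B
IP packet = 1210 + 24 = 1234 B
Ethernet frame = 1234 + 14 + 4 = 1252 B
Efficiency = app / frame = 1186 / 1252 = 0.947284 = 94.7284% -> 94.73% (2 dp)

1252, 94.73


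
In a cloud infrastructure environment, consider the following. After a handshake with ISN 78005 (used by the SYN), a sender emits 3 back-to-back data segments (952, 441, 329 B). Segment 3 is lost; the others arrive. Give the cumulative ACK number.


SYN uses sequence number 78005; first data byte = ISN + 1 = 78006.
Segment 1: SEQ = 78006, len = 952 B, covers [78006, 78957]
Segment 2: SEQ = 78958, len = 441 B, covers [78958, 79398]
Segment 3: SEQ = 79399, len = 329 B, covers [79399, 79727] [LOST]
In-order data received: bytes [78006, 79398] (segments 1..2).
Segment 3 missing -> gap begins at byte 79399.
Cumulative ACK = next expected in-order byte = 78006 + 952 + 441 = 79399

79399


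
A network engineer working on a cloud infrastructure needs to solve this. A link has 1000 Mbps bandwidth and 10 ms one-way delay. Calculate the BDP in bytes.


Given: bandwidth = 1000 Mbps, delay = 10 ms
BDP in bits = 1000 * 10^6 * 10 / 1000
BDP in bits = 10000000
BDP in bytes = 10000000 / 8 = 1250000

1250000


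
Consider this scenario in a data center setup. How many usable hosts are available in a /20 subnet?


Given: subnet mask /20
Host bits = 32 - 20 = 12
Total addresses = 2^12 = 4096
Usable hosts = 4096 - 2 (network + broadcast) = 4094

4094


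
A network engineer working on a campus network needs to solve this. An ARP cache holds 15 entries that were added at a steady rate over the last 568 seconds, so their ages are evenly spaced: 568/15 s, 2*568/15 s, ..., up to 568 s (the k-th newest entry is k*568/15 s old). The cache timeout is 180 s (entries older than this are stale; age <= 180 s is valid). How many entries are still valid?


Ages are k * 568/15 s for k = 1..15 (spacing = 37.8667 s).
Entry k is valid iff k * 568/15 <= 180 iff k <= 15 * 180 / 568 = 4.7535
n_valid = floor(4.7535) = 4
(n_stale = 15 - 4 = 11)

4


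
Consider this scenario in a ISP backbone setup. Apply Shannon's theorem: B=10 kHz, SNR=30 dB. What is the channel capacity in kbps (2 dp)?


Given: B = 10 kHz, SNR = 30 dB
SNR linear = 10^(30/10) = 1000
1 + SNR = 1001
log2(1001) = 9.9672262588
C = 10 * 1000 * 9.9672262588 = 99672.2626 bps
C = 99.672263 kbps -> 99.67 kbps (2 dp)

99.67


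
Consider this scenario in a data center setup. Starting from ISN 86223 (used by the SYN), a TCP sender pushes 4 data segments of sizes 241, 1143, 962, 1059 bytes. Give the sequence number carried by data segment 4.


The SYN occupies sequence number ISN = 86223, so the first data byte is ISN + 1 = 86224.
SEQ of data segment i = (ISN + 1) + sum of payload sizes of segments 1..i-1.
Segment 1: SEQ = 86224, payload = 241 bytes
Segment 2: SEQ = 86465, payload = 1143 bytes
Segment 3: SEQ = 87608, payload = 962 bytes
Segment 4: SEQ = 88570, payload = 1059 bytes
SEQ of segment 4 = 86224 + 241 + 1143 + 962 = 88570

88570


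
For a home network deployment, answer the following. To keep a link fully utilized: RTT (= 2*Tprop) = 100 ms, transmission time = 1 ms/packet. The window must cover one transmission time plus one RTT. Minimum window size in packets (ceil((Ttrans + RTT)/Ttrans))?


Given: Ttrans = 1 ms, RTT = 100 ms (= 2 * Tprop, Tprop = 50 ms)
Time until first ACK returns = Ttrans + RTT = 1 + 100 = 101 ms
Need W * Ttrans >= Ttrans + RTT  ->  W >= (Ttrans + RTT) / Ttrans
(Ttrans + RTT) / Ttrans = 101 / 1 = 101
W_min = ceil(101) = 101

101
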